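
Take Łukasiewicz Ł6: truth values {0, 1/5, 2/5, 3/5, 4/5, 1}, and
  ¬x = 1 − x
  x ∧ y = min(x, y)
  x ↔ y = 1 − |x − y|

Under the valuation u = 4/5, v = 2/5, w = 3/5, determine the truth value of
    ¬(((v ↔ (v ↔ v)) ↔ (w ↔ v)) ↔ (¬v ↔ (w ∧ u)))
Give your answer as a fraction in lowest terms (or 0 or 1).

2/5

v ↔ v = 2/5 ↔ 2/5 = 1
v ↔ (v ↔ v) = 2/5 ↔ 1 = 2/5
w ↔ v = 3/5 ↔ 2/5 = 4/5
(v ↔ (v ↔ v)) ↔ (w ↔ v) = 2/5 ↔ 4/5 = 3/5
¬v = ¬2/5 = 3/5
w ∧ u = 3/5 ∧ 4/5 = 3/5
¬v ↔ (w ∧ u) = 3/5 ↔ 3/5 = 1
((v ↔ (v ↔ v)) ↔ (w ↔ v)) ↔ (¬v ↔ (w ∧ u)) = 3/5 ↔ 1 = 3/5
¬(((v ↔ (v ↔ v)) ↔ (w ↔ v)) ↔ (¬v ↔ (w ∧ u))) = ¬3/5 = 2/5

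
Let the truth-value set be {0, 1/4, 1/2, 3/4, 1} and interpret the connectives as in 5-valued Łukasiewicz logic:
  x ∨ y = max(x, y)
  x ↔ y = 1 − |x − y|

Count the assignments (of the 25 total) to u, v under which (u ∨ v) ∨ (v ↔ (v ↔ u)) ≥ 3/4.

value 1: 11 assignments (counts)
value 3/4: 7 assignments (counts)
value 1/2: 4 assignments
value 1/4: 2 assignments
value 0: 1 assignment
So 18 of the 25 assignments meet the threshold.

18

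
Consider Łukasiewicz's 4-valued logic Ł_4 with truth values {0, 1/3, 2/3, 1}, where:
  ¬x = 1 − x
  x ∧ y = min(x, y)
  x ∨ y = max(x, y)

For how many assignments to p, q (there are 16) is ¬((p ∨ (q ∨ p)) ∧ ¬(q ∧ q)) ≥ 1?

p = 0, q = 0 ↦ 1  ≥
p = 0, q = 1/3 ↦ 2/3  <
p = 0, q = 2/3 ↦ 2/3  <
p = 0, q = 1 ↦ 1  ≥
p = 1/3, q = 0 ↦ 2/3  <
p = 1/3, q = 1/3 ↦ 2/3  <
p = 1/3, q = 2/3 ↦ 2/3  <
p = 1/3, q = 1 ↦ 1  ≥
p = 2/3, q = 0 ↦ 1/3  <
p = 2/3, q = 1/3 ↦ 1/3  <
p = 2/3, q = 2/3 ↦ 2/3  <
p = 2/3, q = 1 ↦ 1  ≥
p = 1, q = 0 ↦ 0  <
p = 1, q = 1/3 ↦ 1/3  <
p = 1, q = 2/3 ↦ 2/3  <
p = 1, q = 1 ↦ 1  ≥
So 5 of the 16 assignments meet the threshold.

5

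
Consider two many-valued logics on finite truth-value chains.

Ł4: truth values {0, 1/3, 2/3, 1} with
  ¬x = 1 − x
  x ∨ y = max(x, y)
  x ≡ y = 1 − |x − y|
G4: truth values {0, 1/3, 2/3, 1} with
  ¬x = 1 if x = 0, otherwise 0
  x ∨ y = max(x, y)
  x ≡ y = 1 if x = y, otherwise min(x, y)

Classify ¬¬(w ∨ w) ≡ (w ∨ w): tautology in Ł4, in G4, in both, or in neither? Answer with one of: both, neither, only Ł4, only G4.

In Ł4: every assignment gives 1 — tautology.
In G4: at w = 1/3 the value is 1/3 — not a tautology.

only Ł4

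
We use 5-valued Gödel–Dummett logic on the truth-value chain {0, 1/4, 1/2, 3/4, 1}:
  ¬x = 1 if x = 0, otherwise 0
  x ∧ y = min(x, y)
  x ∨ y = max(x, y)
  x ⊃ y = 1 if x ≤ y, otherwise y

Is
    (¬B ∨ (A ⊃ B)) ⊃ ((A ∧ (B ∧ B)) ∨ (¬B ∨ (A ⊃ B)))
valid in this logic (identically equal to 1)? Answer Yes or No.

At A = 1/2, B = 1/2, for instance:
¬B = ¬1/2 = 0
A ⊃ B = 1/2 ⊃ 1/2 = 1
¬B ∨ (A ⊃ B) = 0 ∨ 1 = 1
B ∧ B = 1/2 ∧ 1/2 = 1/2
A ∧ (B ∧ B) = 1/2 ∧ 1/2 = 1/2
(A ∧ (B ∧ B)) ∨ (¬B ∨ (A ⊃ B)) = 1/2 ∨ 1 = 1
(¬B ∨ (A ⊃ B)) ⊃ ((A ∧ (B ∧ B)) ∨ (¬B ∨ (A ⊃ B))) = 1 ⊃ 1 = 1
and checking the remaining 24 assignments likewise gives ≥ 1 in every case.

Yes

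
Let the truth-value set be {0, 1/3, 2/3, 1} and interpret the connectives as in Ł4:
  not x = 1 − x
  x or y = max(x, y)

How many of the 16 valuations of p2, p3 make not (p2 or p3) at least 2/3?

p2 = 0, p3 = 0 ↦ 1  ≥
p2 = 0, p3 = 1/3 ↦ 2/3  ≥
p2 = 0, p3 = 2/3 ↦ 1/3  <
p2 = 0, p3 = 1 ↦ 0  <
p2 = 1/3, p3 = 0 ↦ 2/3  ≥
p2 = 1/3, p3 = 1/3 ↦ 2/3  ≥
p2 = 1/3, p3 = 2/3 ↦ 1/3  <
p2 = 1/3, p3 = 1 ↦ 0  <
p2 = 2/3, p3 = 0 ↦ 1/3  <
p2 = 2/3, p3 = 1/3 ↦ 1/3  <
p2 = 2/3, p3 = 2/3 ↦ 1/3  <
p2 = 2/3, p3 = 1 ↦ 0  <
p2 = 1, p3 = 0 ↦ 0  <
p2 = 1, p3 = 1/3 ↦ 0  <
p2 = 1, p3 = 2/3 ↦ 0  <
p2 = 1, p3 = 1 ↦ 0  <
So 4 of the 16 assignments meet the threshold.

4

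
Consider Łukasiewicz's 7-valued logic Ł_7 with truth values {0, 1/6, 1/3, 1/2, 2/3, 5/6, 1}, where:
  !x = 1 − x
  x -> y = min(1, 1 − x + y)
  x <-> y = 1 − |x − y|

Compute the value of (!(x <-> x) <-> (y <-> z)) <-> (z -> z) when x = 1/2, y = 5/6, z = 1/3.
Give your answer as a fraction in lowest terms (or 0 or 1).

1/2

x <-> x = 1/2 <-> 1/2 = 1
!(x <-> x) = !1 = 0
y <-> z = 5/6 <-> 1/3 = 1/2
!(x <-> x) <-> (y <-> z) = 0 <-> 1/2 = 1/2
z -> z = 1/3 -> 1/3 = 1
(!(x <-> x) <-> (y <-> z)) <-> (z -> z) = 1/2 <-> 1 = 1/2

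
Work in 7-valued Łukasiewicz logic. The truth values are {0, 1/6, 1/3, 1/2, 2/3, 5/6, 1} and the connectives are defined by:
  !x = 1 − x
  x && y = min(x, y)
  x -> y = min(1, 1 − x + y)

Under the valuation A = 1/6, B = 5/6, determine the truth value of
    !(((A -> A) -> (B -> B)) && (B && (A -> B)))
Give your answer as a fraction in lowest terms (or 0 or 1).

1/6

A -> A = 1/6 -> 1/6 = 1
B -> B = 5/6 -> 5/6 = 1
(A -> A) -> (B -> B) = 1 -> 1 = 1
A -> B = 1/6 -> 5/6 = 1
B && (A -> B) = 5/6 && 1 = 5/6
((A -> A) -> (B -> B)) && (B && (A -> B)) = 1 && 5/6 = 5/6
!(((A -> A) -> (B -> B)) && (B && (A -> B))) = !5/6 = 1/6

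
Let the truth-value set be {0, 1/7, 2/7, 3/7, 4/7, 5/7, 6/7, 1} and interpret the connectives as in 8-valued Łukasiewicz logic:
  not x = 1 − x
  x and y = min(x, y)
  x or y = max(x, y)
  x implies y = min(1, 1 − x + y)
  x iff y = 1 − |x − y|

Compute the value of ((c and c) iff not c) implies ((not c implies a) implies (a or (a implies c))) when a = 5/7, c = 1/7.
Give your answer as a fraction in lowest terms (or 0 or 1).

1

c and c = 1/7 and 1/7 = 1/7
not c = not 1/7 = 6/7
(c and c) iff not c = 1/7 iff 6/7 = 2/7
not c = not 1/7 = 6/7
not c implies a = 6/7 implies 5/7 = 6/7
a implies c = 5/7 implies 1/7 = 3/7
a or (a implies c) = 5/7 or 3/7 = 5/7
(not c implies a) implies (a or (a implies c)) = 6/7 implies 5/7 = 6/7
((c and c) iff not c) implies ((not c implies a) implies (a or (a implies c))) = 2/7 implies 6/7 = 1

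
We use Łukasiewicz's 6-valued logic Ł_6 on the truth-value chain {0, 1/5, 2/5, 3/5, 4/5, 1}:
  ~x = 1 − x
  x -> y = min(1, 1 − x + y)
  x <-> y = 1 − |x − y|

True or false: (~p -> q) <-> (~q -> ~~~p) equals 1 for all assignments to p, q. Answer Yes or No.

Counterexample: take p = 0, q = 0.
~p = ~0 = 1
~p -> q = 1 -> 0 = 0
~q = ~0 = 1
~p = ~0 = 1
~~p = ~1 = 0
~~~p = ~0 = 1
~q -> ~~~p = 1 -> 1 = 1
(~p -> q) <-> (~q -> ~~~p) = 0 <-> 1 = 0
This gives 0 ≠ 1.

No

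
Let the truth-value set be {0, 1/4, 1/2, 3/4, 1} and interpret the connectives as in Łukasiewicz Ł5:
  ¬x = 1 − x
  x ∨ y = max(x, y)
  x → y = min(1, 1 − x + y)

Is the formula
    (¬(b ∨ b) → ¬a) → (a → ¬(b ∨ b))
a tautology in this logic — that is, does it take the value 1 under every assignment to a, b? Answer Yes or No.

No

Counterexample: take a = 1/4, b = 1.
b ∨ b = 1 ∨ 1 = 1
¬(b ∨ b) = ¬1 = 0
¬a = ¬1/4 = 3/4
¬(b ∨ b) → ¬a = 0 → 3/4 = 1
b ∨ b = 1 ∨ 1 = 1
¬(b ∨ b) = ¬1 = 0
a → ¬(b ∨ b) = 1/4 → 0 = 3/4
(¬(b ∨ b) → ¬a) → (a → ¬(b ∨ b)) = 1 → 3/4 = 3/4
This gives 3/4 ≠ 1.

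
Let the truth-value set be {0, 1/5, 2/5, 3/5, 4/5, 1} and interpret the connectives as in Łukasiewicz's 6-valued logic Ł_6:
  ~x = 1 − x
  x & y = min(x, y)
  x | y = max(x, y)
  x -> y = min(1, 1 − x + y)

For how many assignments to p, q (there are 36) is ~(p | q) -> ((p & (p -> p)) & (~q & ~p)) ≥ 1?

24

value 1: 24 assignments (counts)
value 4/5: 5 assignments
value 3/5: 2 assignments
value 2/5: 3 assignments
value 1/5: 1 assignment
value 0: 1 assignment
So 24 of the 36 assignments meet the threshold.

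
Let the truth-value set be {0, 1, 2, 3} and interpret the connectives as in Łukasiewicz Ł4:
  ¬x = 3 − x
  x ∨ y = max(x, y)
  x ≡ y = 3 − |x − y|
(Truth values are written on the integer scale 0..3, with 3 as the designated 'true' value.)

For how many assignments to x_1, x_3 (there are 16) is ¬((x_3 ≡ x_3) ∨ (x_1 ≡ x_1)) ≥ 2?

0

x_1 = 0, x_3 = 0 ↦ 0  <
x_1 = 0, x_3 = 1 ↦ 0  <
x_1 = 0, x_3 = 2 ↦ 0  <
x_1 = 0, x_3 = 3 ↦ 0  <
x_1 = 1, x_3 = 0 ↦ 0  <
x_1 = 1, x_3 = 1 ↦ 0  <
x_1 = 1, x_3 = 2 ↦ 0  <
x_1 = 1, x_3 = 3 ↦ 0  <
x_1 = 2, x_3 = 0 ↦ 0  <
x_1 = 2, x_3 = 1 ↦ 0  <
x_1 = 2, x_3 = 2 ↦ 0  <
x_1 = 2, x_3 = 3 ↦ 0  <
x_1 = 3, x_3 = 0 ↦ 0  <
x_1 = 3, x_3 = 1 ↦ 0  <
x_1 = 3, x_3 = 2 ↦ 0  <
x_1 = 3, x_3 = 3 ↦ 0  <
So 0 of the 16 assignments meet the threshold.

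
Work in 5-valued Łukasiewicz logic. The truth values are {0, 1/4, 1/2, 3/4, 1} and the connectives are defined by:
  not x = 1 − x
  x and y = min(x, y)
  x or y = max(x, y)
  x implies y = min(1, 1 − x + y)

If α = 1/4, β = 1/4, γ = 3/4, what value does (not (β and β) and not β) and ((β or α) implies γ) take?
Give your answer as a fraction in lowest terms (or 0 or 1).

β and β = 1/4 and 1/4 = 1/4
not (β and β) = not 1/4 = 3/4
not β = not 1/4 = 3/4
not (β and β) and not β = 3/4 and 3/4 = 3/4
β or α = 1/4 or 1/4 = 1/4
(β or α) implies γ = 1/4 implies 3/4 = 1
(not (β and β) and not β) and ((β or α) implies γ) = 3/4 and 1 = 3/4

3/4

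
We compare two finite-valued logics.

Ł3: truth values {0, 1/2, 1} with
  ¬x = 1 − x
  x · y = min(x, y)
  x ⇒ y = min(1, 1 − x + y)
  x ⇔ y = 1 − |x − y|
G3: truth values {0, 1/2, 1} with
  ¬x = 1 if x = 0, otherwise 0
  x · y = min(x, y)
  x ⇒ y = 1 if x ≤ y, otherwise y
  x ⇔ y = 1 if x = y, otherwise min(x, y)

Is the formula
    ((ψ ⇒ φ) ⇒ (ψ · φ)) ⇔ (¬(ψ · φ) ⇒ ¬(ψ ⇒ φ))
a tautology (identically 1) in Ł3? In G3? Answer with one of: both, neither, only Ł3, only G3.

In Ł3: every assignment gives 1 — tautology.
In G3: at φ = 1/2, ψ = 1/2 the value is 1/2 — not a tautology.

only Ł3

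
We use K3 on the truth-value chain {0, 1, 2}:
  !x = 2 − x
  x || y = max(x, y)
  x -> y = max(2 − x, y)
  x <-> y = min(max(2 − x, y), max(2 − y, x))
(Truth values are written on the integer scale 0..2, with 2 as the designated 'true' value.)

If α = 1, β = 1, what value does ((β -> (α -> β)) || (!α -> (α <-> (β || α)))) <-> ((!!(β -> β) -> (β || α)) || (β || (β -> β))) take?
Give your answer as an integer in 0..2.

1

α -> β = 1 -> 1 = 1
β -> (α -> β) = 1 -> 1 = 1
!α = !1 = 1
β || α = 1 || 1 = 1
α <-> (β || α) = 1 <-> 1 = 1
!α -> (α <-> (β || α)) = 1 -> 1 = 1
(β -> (α -> β)) || (!α -> (α <-> (β || α))) = 1 || 1 = 1
β -> β = 1 -> 1 = 1
!(β -> β) = !1 = 1
!!(β -> β) = !1 = 1
β || α = 1 || 1 = 1
!!(β -> β) -> (β || α) = 1 -> 1 = 1
β -> β = 1 -> 1 = 1
β || (β -> β) = 1 || 1 = 1
(!!(β -> β) -> (β || α)) || (β || (β -> β)) = 1 || 1 = 1
((β -> (α -> β)) || (!α -> (α <-> (β || α)))) <-> ((!!(β -> β) -> (β || α)) || (β || (β -> β))) = 1 <-> 1 = 1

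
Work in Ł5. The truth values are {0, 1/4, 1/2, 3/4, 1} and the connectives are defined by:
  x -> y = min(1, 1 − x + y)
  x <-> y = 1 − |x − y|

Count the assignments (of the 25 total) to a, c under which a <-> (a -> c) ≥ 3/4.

8

value 1: 3 assignments (counts)
value 3/4: 5 assignments (counts)
value 1/2: 6 assignments
value 1/4: 5 assignments
value 0: 6 assignments
So 8 of the 25 assignments meet the threshold.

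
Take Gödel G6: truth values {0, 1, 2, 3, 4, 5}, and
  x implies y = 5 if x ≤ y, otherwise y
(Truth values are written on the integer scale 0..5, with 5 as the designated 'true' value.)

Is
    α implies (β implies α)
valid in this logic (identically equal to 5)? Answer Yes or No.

Yes

At α = 2, β = 2, for instance:
β implies α = 2 implies 2 = 5
α implies (β implies α) = 2 implies 5 = 5
and checking the remaining 35 assignments likewise gives ≥ 5 in every case.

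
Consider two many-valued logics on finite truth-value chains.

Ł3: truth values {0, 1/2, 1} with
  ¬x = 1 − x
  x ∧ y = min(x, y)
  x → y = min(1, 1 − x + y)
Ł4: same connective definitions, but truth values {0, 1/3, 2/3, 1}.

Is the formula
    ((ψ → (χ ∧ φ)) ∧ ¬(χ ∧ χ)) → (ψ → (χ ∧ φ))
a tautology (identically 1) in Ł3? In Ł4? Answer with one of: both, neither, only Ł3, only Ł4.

In Ł3: every assignment gives 1 — tautology.
In Ł4: every assignment gives 1 — tautology.

both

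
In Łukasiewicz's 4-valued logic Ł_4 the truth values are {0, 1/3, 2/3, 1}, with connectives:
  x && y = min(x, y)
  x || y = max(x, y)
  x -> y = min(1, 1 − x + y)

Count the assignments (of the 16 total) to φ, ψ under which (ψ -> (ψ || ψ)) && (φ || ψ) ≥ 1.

7

φ = 0, ψ = 0 ↦ 0  <
φ = 0, ψ = 1/3 ↦ 1/3  <
φ = 0, ψ = 2/3 ↦ 2/3  <
φ = 0, ψ = 1 ↦ 1  ≥
φ = 1/3, ψ = 0 ↦ 1/3  <
φ = 1/3, ψ = 1/3 ↦ 1/3  <
φ = 1/3, ψ = 2/3 ↦ 2/3  <
φ = 1/3, ψ = 1 ↦ 1  ≥
φ = 2/3, ψ = 0 ↦ 2/3  <
φ = 2/3, ψ = 1/3 ↦ 2/3  <
φ = 2/3, ψ = 2/3 ↦ 2/3  <
φ = 2/3, ψ = 1 ↦ 1  ≥
φ = 1, ψ = 0 ↦ 1  ≥
φ = 1, ψ = 1/3 ↦ 1  ≥
φ = 1, ψ = 2/3 ↦ 1  ≥
φ = 1, ψ = 1 ↦ 1  ≥
So 7 of the 16 assignments meet the threshold.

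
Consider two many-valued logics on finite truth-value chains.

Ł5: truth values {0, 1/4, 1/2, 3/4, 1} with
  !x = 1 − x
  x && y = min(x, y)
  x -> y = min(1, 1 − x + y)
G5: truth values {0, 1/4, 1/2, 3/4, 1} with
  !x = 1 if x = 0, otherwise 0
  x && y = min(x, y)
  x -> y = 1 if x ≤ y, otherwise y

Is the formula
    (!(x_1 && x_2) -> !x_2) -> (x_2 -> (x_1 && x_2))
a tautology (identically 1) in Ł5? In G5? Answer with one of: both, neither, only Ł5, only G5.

only Ł5

In Ł5: every assignment gives 1 — tautology.
In G5: at x_1 = 1/4, x_2 = 1/2 the value is 1/4 — not a tautology.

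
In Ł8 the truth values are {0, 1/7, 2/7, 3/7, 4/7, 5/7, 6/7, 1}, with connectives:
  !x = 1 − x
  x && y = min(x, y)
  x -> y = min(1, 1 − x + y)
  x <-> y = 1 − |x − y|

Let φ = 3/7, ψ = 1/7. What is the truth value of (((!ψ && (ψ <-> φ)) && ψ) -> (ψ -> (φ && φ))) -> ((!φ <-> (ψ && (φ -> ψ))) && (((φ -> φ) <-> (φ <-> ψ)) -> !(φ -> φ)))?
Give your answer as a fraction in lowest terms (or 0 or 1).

2/7

!ψ = !1/7 = 6/7
ψ <-> φ = 1/7 <-> 3/7 = 5/7
!ψ && (ψ <-> φ) = 6/7 && 5/7 = 5/7
(!ψ && (ψ <-> φ)) && ψ = 5/7 && 1/7 = 1/7
φ && φ = 3/7 && 3/7 = 3/7
ψ -> (φ && φ) = 1/7 -> 3/7 = 1
((!ψ && (ψ <-> φ)) && ψ) -> (ψ -> (φ && φ)) = 1/7 -> 1 = 1
!φ = !3/7 = 4/7
φ -> ψ = 3/7 -> 1/7 = 5/7
ψ && (φ -> ψ) = 1/7 && 5/7 = 1/7
!φ <-> (ψ && (φ -> ψ)) = 4/7 <-> 1/7 = 4/7
φ -> φ = 3/7 -> 3/7 = 1
φ <-> ψ = 3/7 <-> 1/7 = 5/7
(φ -> φ) <-> (φ <-> ψ) = 1 <-> 5/7 = 5/7
φ -> φ = 3/7 -> 3/7 = 1
!(φ -> φ) = !1 = 0
((φ -> φ) <-> (φ <-> ψ)) -> !(φ -> φ) = 5/7 -> 0 = 2/7
(!φ <-> (ψ && (φ -> ψ))) && (((φ -> φ) <-> (φ <-> ψ)) -> !(φ -> φ)) = 4/7 && 2/7 = 2/7
(((!ψ && (ψ <-> φ)) && ψ) -> (ψ -> (φ && φ))) -> ((!φ <-> (ψ && (φ -> ψ))) && (((φ -> φ) <-> (φ <-> ψ)) -> !(φ -> φ))) = 1 -> 2/7 = 2/7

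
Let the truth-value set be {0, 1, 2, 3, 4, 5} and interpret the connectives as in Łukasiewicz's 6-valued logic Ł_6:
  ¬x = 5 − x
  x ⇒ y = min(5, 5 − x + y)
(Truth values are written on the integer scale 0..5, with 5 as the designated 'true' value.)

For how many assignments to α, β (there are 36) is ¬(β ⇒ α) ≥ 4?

3

value 5: 1 assignment (counts)
value 4: 2 assignments (counts)
value 3: 3 assignments
value 2: 4 assignments
value 1: 5 assignments
value 0: 21 assignments
So 3 of the 36 assignments meet the threshold.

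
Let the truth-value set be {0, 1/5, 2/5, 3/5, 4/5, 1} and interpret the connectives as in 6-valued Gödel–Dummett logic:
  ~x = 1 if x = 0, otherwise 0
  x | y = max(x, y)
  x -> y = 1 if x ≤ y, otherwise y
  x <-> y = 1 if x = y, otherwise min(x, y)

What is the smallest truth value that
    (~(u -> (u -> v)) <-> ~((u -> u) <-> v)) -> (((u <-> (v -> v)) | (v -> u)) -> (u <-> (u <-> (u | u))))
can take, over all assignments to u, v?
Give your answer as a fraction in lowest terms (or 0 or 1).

1/5

Take u = 1/5, v = 0:
u -> v = 1/5 -> 0 = 0
u -> (u -> v) = 1/5 -> 0 = 0
~(u -> (u -> v)) = ~0 = 1
u -> u = 1/5 -> 1/5 = 1
(u -> u) <-> v = 1 <-> 0 = 0
~((u -> u) <-> v) = ~0 = 1
~(u -> (u -> v)) <-> ~((u -> u) <-> v) = 1 <-> 1 = 1
v -> v = 0 -> 0 = 1
u <-> (v -> v) = 1/5 <-> 1 = 1/5
v -> u = 0 -> 1/5 = 1
(u <-> (v -> v)) | (v -> u) = 1/5 | 1 = 1
u | u = 1/5 | 1/5 = 1/5
u <-> (u | u) = 1/5 <-> 1/5 = 1
u <-> (u <-> (u | u)) = 1/5 <-> 1 = 1/5
((u <-> (v -> v)) | (v -> u)) -> (u <-> (u <-> (u | u))) = 1 -> 1/5 = 1/5
(~(u -> (u -> v)) <-> ~((u -> u) <-> v)) -> (((u <-> (v -> v)) | (v -> u)) -> (u <-> (u <-> (u | u)))) = 1 -> 1/5 = 1/5
No assignment yields a value below 1/5, so this is the minimum.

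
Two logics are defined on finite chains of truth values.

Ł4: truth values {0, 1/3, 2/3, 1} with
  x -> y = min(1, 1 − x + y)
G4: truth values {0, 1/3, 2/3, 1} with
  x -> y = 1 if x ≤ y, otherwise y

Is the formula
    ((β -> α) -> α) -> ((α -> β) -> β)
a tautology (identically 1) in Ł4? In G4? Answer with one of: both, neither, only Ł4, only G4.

only Ł4

In Ł4: every assignment gives 1 — tautology.
In G4: at α = 0, β = 1/3 the value is 1/3 — not a tautology.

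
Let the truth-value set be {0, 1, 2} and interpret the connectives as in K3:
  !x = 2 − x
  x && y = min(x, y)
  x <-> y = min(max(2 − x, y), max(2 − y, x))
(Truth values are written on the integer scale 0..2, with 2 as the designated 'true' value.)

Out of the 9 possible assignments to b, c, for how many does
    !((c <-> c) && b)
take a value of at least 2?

b = 0, c = 0 ↦ 2  ≥
b = 0, c = 1 ↦ 2  ≥
b = 0, c = 2 ↦ 2  ≥
b = 1, c = 0 ↦ 1  <
b = 1, c = 1 ↦ 1  <
b = 1, c = 2 ↦ 1  <
b = 2, c = 0 ↦ 0  <
b = 2, c = 1 ↦ 1  <
b = 2, c = 2 ↦ 0  <
So 3 of the 9 assignments meet the threshold.

3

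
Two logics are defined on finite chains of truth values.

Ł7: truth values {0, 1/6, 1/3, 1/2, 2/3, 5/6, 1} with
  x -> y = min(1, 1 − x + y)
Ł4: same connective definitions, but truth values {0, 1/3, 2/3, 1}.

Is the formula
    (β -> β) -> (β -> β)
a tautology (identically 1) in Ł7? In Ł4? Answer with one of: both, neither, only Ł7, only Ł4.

In Ł7: every assignment gives 1 — tautology.
In Ł4: every assignment gives 1 — tautology.

both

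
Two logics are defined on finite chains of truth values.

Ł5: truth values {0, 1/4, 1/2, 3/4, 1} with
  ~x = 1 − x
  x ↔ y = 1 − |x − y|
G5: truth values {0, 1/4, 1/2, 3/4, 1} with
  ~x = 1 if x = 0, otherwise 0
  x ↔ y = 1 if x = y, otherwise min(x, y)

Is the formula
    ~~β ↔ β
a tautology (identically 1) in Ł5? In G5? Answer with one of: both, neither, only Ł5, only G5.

only Ł5

In Ł5: every assignment gives 1 — tautology.
In G5: at β = 1/4 the value is 1/4 — not a tautology.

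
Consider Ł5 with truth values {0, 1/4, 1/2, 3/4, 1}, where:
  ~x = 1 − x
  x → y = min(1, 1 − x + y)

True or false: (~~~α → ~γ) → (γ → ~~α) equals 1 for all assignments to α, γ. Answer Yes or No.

At α = 1, γ = 3/4, for instance:
~α = ~1 = 0
~~α = ~0 = 1
~~~α = ~1 = 0
~γ = ~3/4 = 1/4
~~~α → ~γ = 0 → 1/4 = 1
γ → ~~α = 3/4 → 1 = 1
(~~~α → ~γ) → (γ → ~~α) = 1 → 1 = 1
and checking the remaining 24 assignments likewise gives ≥ 1 in every case.

Yes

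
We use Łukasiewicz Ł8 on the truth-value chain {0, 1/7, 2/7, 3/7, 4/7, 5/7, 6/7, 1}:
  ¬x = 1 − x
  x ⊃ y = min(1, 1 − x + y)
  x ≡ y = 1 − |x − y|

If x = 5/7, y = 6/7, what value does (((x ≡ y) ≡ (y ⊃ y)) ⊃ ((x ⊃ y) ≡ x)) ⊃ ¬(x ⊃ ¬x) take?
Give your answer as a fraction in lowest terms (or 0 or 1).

4/7

x ≡ y = 5/7 ≡ 6/7 = 6/7
y ⊃ y = 6/7 ⊃ 6/7 = 1
(x ≡ y) ≡ (y ⊃ y) = 6/7 ≡ 1 = 6/7
x ⊃ y = 5/7 ⊃ 6/7 = 1
(x ⊃ y) ≡ x = 1 ≡ 5/7 = 5/7
((x ≡ y) ≡ (y ⊃ y)) ⊃ ((x ⊃ y) ≡ x) = 6/7 ⊃ 5/7 = 6/7
¬x = ¬5/7 = 2/7
x ⊃ ¬x = 5/7 ⊃ 2/7 = 4/7
¬(x ⊃ ¬x) = ¬4/7 = 3/7
(((x ≡ y) ≡ (y ⊃ y)) ⊃ ((x ⊃ y) ≡ x)) ⊃ ¬(x ⊃ ¬x) = 6/7 ⊃ 3/7 = 4/7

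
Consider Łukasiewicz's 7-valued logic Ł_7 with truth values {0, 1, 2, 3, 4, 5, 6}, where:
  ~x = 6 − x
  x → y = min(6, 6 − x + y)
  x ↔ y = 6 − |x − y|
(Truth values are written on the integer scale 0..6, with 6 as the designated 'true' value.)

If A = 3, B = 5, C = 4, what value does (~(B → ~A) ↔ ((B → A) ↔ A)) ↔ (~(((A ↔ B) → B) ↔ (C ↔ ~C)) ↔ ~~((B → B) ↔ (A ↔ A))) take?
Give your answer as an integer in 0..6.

5

~A = ~3 = 3
B → ~A = 5 → 3 = 4
~(B → ~A) = ~4 = 2
B → A = 5 → 3 = 4
(B → A) ↔ A = 4 ↔ 3 = 5
~(B → ~A) ↔ ((B → A) ↔ A) = 2 ↔ 5 = 3
A ↔ B = 3 ↔ 5 = 4
(A ↔ B) → B = 4 → 5 = 6
~C = ~4 = 2
C ↔ ~C = 4 ↔ 2 = 4
((A ↔ B) → B) ↔ (C ↔ ~C) = 6 ↔ 4 = 4
~(((A ↔ B) → B) ↔ (C ↔ ~C)) = ~4 = 2
B → B = 5 → 5 = 6
A ↔ A = 3 ↔ 3 = 6
(B → B) ↔ (A ↔ A) = 6 ↔ 6 = 6
~((B → B) ↔ (A ↔ A)) = ~6 = 0
~~((B → B) ↔ (A ↔ A)) = ~0 = 6
~(((A ↔ B) → B) ↔ (C ↔ ~C)) ↔ ~~((B → B) ↔ (A ↔ A)) = 2 ↔ 6 = 2
(~(B → ~A) ↔ ((B → A) ↔ A)) ↔ (~(((A ↔ B) → B) ↔ (C ↔ ~C)) ↔ ~~((B → B) ↔ (A ↔ A))) = 3 ↔ 2 = 5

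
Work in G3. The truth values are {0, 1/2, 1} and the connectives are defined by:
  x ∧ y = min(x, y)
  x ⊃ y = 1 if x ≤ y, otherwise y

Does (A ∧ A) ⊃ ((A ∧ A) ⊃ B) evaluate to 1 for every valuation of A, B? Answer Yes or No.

Counterexample: take A = 1/2, B = 0.
A ∧ A = 1/2 ∧ 1/2 = 1/2
A ∧ A = 1/2 ∧ 1/2 = 1/2
(A ∧ A) ⊃ B = 1/2 ⊃ 0 = 0
(A ∧ A) ⊃ ((A ∧ A) ⊃ B) = 1/2 ⊃ 0 = 0
This gives 0 ≠ 1.

No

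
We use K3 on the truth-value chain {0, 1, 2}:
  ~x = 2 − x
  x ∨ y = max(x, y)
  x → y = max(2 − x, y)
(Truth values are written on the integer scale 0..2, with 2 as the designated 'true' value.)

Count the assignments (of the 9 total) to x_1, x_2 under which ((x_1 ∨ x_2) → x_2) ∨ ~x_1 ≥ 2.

x_1 = 0, x_2 = 0 ↦ 2  ≥
x_1 = 0, x_2 = 1 ↦ 2  ≥
x_1 = 0, x_2 = 2 ↦ 2  ≥
x_1 = 1, x_2 = 0 ↦ 1  <
x_1 = 1, x_2 = 1 ↦ 1  <
x_1 = 1, x_2 = 2 ↦ 2  ≥
x_1 = 2, x_2 = 0 ↦ 0  <
x_1 = 2, x_2 = 1 ↦ 1  <
x_1 = 2, x_2 = 2 ↦ 2  ≥
So 5 of the 9 assignments meet the threshold.

5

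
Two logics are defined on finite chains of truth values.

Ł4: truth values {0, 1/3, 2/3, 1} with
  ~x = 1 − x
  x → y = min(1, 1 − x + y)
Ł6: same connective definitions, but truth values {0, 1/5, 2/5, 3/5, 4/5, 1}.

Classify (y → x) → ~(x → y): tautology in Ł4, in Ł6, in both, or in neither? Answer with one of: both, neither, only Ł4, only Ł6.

In Ł4: at x = 0, y = 0 the value is 0 — not a tautology.
In Ł6: at x = 0, y = 0 the value is 0 — not a tautology.

neither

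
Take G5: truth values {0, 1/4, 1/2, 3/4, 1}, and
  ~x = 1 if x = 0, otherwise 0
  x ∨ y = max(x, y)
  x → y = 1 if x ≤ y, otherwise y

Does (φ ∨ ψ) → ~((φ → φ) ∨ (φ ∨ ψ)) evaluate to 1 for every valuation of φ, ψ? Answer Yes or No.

Counterexample: take φ = 0, ψ = 1/4.
φ ∨ ψ = 0 ∨ 1/4 = 1/4
φ → φ = 0 → 0 = 1
(φ → φ) ∨ (φ ∨ ψ) = 1 ∨ 1/4 = 1
~((φ → φ) ∨ (φ ∨ ψ)) = ~1 = 0
(φ ∨ ψ) → ~((φ → φ) ∨ (φ ∨ ψ)) = 1/4 → 0 = 0
This gives 0 ≠ 1.

No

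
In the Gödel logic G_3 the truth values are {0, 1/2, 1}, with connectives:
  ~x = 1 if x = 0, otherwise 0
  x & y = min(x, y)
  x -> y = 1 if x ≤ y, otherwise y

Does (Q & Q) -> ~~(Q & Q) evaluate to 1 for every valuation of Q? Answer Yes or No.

Q = 0 ↦ 1
Q = 1/2 ↦ 1
Q = 1 ↦ 1
Every assignment gives a value ≥ 1.

Yes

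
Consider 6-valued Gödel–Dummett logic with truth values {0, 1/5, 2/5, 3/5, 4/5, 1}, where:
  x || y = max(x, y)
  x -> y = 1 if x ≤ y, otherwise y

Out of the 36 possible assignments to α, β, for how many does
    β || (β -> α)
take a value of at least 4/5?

value 1: 26 assignments (counts)
value 4/5: 4 assignments (counts)
value 3/5: 3 assignments
value 2/5: 2 assignments
value 1/5: 1 assignment
So 30 of the 36 assignments meet the threshold.

30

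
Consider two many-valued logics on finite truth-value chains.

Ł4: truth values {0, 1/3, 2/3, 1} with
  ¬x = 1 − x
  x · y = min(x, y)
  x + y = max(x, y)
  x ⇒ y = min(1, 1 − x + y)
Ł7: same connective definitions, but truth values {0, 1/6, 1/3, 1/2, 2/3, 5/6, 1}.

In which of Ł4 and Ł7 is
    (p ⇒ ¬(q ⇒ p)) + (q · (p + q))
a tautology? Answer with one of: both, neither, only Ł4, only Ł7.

In Ł4: at p = 1/3, q = 0 the value is 2/3 — not a tautology.
In Ł7: at p = 1/6, q = 0 the value is 5/6 — not a tautology.

neither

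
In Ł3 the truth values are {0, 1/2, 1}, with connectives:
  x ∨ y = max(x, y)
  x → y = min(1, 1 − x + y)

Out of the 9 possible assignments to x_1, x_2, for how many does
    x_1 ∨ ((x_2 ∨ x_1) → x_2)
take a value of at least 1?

8

x_1 = 0, x_2 = 0 ↦ 1  ≥
x_1 = 0, x_2 = 1/2 ↦ 1  ≥
x_1 = 0, x_2 = 1 ↦ 1  ≥
x_1 = 1/2, x_2 = 0 ↦ 1/2  <
x_1 = 1/2, x_2 = 1/2 ↦ 1  ≥
x_1 = 1/2, x_2 = 1 ↦ 1  ≥
x_1 = 1, x_2 = 0 ↦ 1  ≥
x_1 = 1, x_2 = 1/2 ↦ 1  ≥
x_1 = 1, x_2 = 1 ↦ 1  ≥
So 8 of the 9 assignments meet the threshold.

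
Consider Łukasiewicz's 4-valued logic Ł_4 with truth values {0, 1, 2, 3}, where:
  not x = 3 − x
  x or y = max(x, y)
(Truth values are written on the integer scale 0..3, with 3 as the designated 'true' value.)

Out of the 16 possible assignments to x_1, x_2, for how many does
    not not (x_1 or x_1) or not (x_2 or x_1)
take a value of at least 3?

5

x_1 = 0, x_2 = 0 ↦ 3  ≥
x_1 = 0, x_2 = 1 ↦ 2  <
x_1 = 0, x_2 = 2 ↦ 1  <
x_1 = 0, x_2 = 3 ↦ 0  <
x_1 = 1, x_2 = 0 ↦ 2  <
x_1 = 1, x_2 = 1 ↦ 2  <
x_1 = 1, x_2 = 2 ↦ 1  <
x_1 = 1, x_2 = 3 ↦ 1  <
x_1 = 2, x_2 = 0 ↦ 2  <
x_1 = 2, x_2 = 1 ↦ 2  <
x_1 = 2, x_2 = 2 ↦ 2  <
x_1 = 2, x_2 = 3 ↦ 2  <
x_1 = 3, x_2 = 0 ↦ 3  ≥
x_1 = 3, x_2 = 1 ↦ 3  ≥
x_1 = 3, x_2 = 2 ↦ 3  ≥
x_1 = 3, x_2 = 3 ↦ 3  ≥
So 5 of the 16 assignments meet the threshold.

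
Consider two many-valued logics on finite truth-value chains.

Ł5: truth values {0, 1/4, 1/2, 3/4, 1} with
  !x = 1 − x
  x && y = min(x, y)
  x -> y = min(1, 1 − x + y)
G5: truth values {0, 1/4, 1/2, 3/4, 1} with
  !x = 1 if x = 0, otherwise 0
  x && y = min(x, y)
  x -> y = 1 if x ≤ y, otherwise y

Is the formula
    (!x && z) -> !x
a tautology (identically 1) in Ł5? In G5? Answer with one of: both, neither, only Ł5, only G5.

In Ł5: every assignment gives 1 — tautology.
In G5: every assignment gives 1 — tautology.

both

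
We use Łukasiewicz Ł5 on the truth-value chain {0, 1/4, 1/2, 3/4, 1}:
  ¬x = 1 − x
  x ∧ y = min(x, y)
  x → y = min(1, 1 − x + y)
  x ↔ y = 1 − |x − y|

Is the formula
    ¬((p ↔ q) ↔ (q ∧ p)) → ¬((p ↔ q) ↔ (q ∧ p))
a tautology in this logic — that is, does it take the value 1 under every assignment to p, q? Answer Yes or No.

At p = 1/2, q = 3/4, for instance:
p ↔ q = 1/2 ↔ 3/4 = 3/4
q ∧ p = 3/4 ∧ 1/2 = 1/2
(p ↔ q) ↔ (q ∧ p) = 3/4 ↔ 1/2 = 3/4
¬((p ↔ q) ↔ (q ∧ p)) = ¬3/4 = 1/4
¬((p ↔ q) ↔ (q ∧ p)) → ¬((p ↔ q) ↔ (q ∧ p)) = 1/4 → 1/4 = 1
and checking the remaining 24 assignments likewise gives ≥ 1 in every case.

Yes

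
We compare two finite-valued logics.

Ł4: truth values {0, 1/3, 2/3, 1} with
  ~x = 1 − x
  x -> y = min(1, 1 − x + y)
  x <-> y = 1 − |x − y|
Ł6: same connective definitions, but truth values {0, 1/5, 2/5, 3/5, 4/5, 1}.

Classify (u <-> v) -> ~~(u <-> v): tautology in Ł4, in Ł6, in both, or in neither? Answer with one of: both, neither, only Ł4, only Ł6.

both

In Ł4: every assignment gives 1 — tautology.
In Ł6: every assignment gives 1 — tautology.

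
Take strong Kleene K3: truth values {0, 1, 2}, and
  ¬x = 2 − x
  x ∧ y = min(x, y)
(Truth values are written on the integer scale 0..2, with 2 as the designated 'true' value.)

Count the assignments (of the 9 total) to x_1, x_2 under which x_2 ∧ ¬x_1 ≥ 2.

1

x_1 = 0, x_2 = 0 ↦ 0  <
x_1 = 0, x_2 = 1 ↦ 1  <
x_1 = 0, x_2 = 2 ↦ 2  ≥
x_1 = 1, x_2 = 0 ↦ 0  <
x_1 = 1, x_2 = 1 ↦ 1  <
x_1 = 1, x_2 = 2 ↦ 1  <
x_1 = 2, x_2 = 0 ↦ 0  <
x_1 = 2, x_2 = 1 ↦ 0  <
x_1 = 2, x_2 = 2 ↦ 0  <
So 1 of the 9 assignments meets the threshold.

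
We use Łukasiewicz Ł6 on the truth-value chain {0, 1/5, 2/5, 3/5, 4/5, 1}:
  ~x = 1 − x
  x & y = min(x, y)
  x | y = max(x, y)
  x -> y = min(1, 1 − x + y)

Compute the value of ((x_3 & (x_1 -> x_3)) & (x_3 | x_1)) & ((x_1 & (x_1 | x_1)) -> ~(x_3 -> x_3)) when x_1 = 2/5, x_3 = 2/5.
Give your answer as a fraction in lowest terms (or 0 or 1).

2/5

x_1 -> x_3 = 2/5 -> 2/5 = 1
x_3 & (x_1 -> x_3) = 2/5 & 1 = 2/5
x_3 | x_1 = 2/5 | 2/5 = 2/5
(x_3 & (x_1 -> x_3)) & (x_3 | x_1) = 2/5 & 2/5 = 2/5
x_1 | x_1 = 2/5 | 2/5 = 2/5
x_1 & (x_1 | x_1) = 2/5 & 2/5 = 2/5
x_3 -> x_3 = 2/5 -> 2/5 = 1
~(x_3 -> x_3) = ~1 = 0
(x_1 & (x_1 | x_1)) -> ~(x_3 -> x_3) = 2/5 -> 0 = 3/5
((x_3 & (x_1 -> x_3)) & (x_3 | x_1)) & ((x_1 & (x_1 | x_1)) -> ~(x_3 -> x_3)) = 2/5 & 3/5 = 2/5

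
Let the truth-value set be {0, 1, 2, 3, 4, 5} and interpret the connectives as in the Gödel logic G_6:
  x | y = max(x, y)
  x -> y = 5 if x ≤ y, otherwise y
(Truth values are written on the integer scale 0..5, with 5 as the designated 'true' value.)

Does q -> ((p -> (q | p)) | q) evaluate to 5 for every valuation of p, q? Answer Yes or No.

At p = 4, q = 2, for instance:
q | p = 2 | 4 = 4
p -> (q | p) = 4 -> 4 = 5
(p -> (q | p)) | q = 5 | 2 = 5
q -> ((p -> (q | p)) | q) = 2 -> 5 = 5
and checking the remaining 35 assignments likewise gives ≥ 5 in every case.

Yes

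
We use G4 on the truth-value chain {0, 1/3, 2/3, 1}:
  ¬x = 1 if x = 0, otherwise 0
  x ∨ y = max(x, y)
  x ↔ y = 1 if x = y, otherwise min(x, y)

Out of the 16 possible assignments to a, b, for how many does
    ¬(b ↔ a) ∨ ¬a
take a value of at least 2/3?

a = 0, b = 0 ↦ 1  ≥
a = 0, b = 1/3 ↦ 1  ≥
a = 0, b = 2/3 ↦ 1  ≥
a = 0, b = 1 ↦ 1  ≥
a = 1/3, b = 0 ↦ 1  ≥
a = 1/3, b = 1/3 ↦ 0  <
a = 1/3, b = 2/3 ↦ 0  <
a = 1/3, b = 1 ↦ 0  <
a = 2/3, b = 0 ↦ 1  ≥
a = 2/3, b = 1/3 ↦ 0  <
a = 2/3, b = 2/3 ↦ 0  <
a = 2/3, b = 1 ↦ 0  <
a = 1, b = 0 ↦ 1  ≥
a = 1, b = 1/3 ↦ 0  <
a = 1, b = 2/3 ↦ 0  <
a = 1, b = 1 ↦ 0  <
So 7 of the 16 assignments meet the threshold.

7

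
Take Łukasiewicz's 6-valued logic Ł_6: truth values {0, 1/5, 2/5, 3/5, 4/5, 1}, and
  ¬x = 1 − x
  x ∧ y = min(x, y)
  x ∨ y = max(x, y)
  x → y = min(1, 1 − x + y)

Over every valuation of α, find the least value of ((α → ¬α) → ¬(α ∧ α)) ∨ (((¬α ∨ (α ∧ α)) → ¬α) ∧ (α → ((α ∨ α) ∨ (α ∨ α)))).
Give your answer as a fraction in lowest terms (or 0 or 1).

Take α = 3/5:
¬α = ¬3/5 = 2/5
α → ¬α = 3/5 → 2/5 = 4/5
α ∧ α = 3/5 ∧ 3/5 = 3/5
¬(α ∧ α) = ¬3/5 = 2/5
(α → ¬α) → ¬(α ∧ α) = 4/5 → 2/5 = 3/5
¬α = ¬3/5 = 2/5
α ∧ α = 3/5 ∧ 3/5 = 3/5
¬α ∨ (α ∧ α) = 2/5 ∨ 3/5 = 3/5
¬α = ¬3/5 = 2/5
(¬α ∨ (α ∧ α)) → ¬α = 3/5 → 2/5 = 4/5
α ∨ α = 3/5 ∨ 3/5 = 3/5
α ∨ α = 3/5 ∨ 3/5 = 3/5
(α ∨ α) ∨ (α ∨ α) = 3/5 ∨ 3/5 = 3/5
α → ((α ∨ α) ∨ (α ∨ α)) = 3/5 → 3/5 = 1
((¬α ∨ (α ∧ α)) → ¬α) ∧ (α → ((α ∨ α) ∨ (α ∨ α))) = 4/5 ∧ 1 = 4/5
((α → ¬α) → ¬(α ∧ α)) ∨ (((¬α ∨ (α ∧ α)) → ¬α) ∧ (α → ((α ∨ α) ∨ (α ∨ α)))) = 3/5 ∨ 4/5 = 4/5
No assignment yields a value below 4/5, so this is the minimum.

4/5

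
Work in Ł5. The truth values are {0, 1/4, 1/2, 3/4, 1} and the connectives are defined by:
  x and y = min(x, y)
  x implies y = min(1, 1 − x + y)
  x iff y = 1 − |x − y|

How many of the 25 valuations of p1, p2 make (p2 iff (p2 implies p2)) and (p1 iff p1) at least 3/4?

10

value 1: 5 assignments (counts)
value 3/4: 5 assignments (counts)
value 1/2: 5 assignments
value 1/4: 5 assignments
value 0: 5 assignments
So 10 of the 25 assignments meet the threshold.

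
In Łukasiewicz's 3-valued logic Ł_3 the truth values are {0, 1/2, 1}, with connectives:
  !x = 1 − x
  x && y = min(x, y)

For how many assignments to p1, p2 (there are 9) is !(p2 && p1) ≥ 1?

p1 = 0, p2 = 0 ↦ 1  ≥
p1 = 0, p2 = 1/2 ↦ 1  ≥
p1 = 0, p2 = 1 ↦ 1  ≥
p1 = 1/2, p2 = 0 ↦ 1  ≥
p1 = 1/2, p2 = 1/2 ↦ 1/2  <
p1 = 1/2, p2 = 1 ↦ 1/2  <
p1 = 1, p2 = 0 ↦ 1  ≥
p1 = 1, p2 = 1/2 ↦ 1/2  <
p1 = 1, p2 = 1 ↦ 0  <
So 5 of the 9 assignments meet the threshold.

5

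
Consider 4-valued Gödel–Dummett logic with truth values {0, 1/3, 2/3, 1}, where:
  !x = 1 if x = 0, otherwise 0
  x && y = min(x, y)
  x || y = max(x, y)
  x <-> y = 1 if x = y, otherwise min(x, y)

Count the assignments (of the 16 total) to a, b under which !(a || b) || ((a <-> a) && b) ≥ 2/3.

9

a = 0, b = 0 ↦ 1  ≥
a = 0, b = 1/3 ↦ 1/3  <
a = 0, b = 2/3 ↦ 2/3  ≥
a = 0, b = 1 ↦ 1  ≥
a = 1/3, b = 0 ↦ 0  <
a = 1/3, b = 1/3 ↦ 1/3  <
a = 1/3, b = 2/3 ↦ 2/3  ≥
a = 1/3, b = 1 ↦ 1  ≥
a = 2/3, b = 0 ↦ 0  <
a = 2/3, b = 1/3 ↦ 1/3  <
a = 2/3, b = 2/3 ↦ 2/3  ≥
a = 2/3, b = 1 ↦ 1  ≥
a = 1, b = 0 ↦ 0  <
a = 1, b = 1/3 ↦ 1/3  <
a = 1, b = 2/3 ↦ 2/3  ≥
a = 1, b = 1 ↦ 1  ≥
So 9 of the 16 assignments meet the threshold.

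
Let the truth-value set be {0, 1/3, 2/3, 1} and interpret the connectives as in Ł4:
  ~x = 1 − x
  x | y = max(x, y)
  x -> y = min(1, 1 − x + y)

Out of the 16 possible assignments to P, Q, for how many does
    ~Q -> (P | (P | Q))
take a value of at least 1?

P = 0, Q = 0 ↦ 0  <
P = 0, Q = 1/3 ↦ 2/3  <
P = 0, Q = 2/3 ↦ 1  ≥
P = 0, Q = 1 ↦ 1  ≥
P = 1/3, Q = 0 ↦ 1/3  <
P = 1/3, Q = 1/3 ↦ 2/3  <
P = 1/3, Q = 2/3 ↦ 1  ≥
P = 1/3, Q = 1 ↦ 1  ≥
P = 2/3, Q = 0 ↦ 2/3  <
P = 2/3, Q = 1/3 ↦ 1  ≥
P = 2/3, Q = 2/3 ↦ 1  ≥
P = 2/3, Q = 1 ↦ 1  ≥
P = 1, Q = 0 ↦ 1  ≥
P = 1, Q = 1/3 ↦ 1  ≥
P = 1, Q = 2/3 ↦ 1  ≥
P = 1, Q = 1 ↦ 1  ≥
So 11 of the 16 assignments meet the threshold.

11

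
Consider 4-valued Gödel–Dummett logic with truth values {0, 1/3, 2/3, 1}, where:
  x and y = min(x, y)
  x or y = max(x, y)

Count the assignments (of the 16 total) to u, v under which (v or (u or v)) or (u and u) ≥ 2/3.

u = 0, v = 0 ↦ 0  <
u = 0, v = 1/3 ↦ 1/3  <
u = 0, v = 2/3 ↦ 2/3  ≥
u = 0, v = 1 ↦ 1  ≥
u = 1/3, v = 0 ↦ 1/3  <
u = 1/3, v = 1/3 ↦ 1/3  <
u = 1/3, v = 2/3 ↦ 2/3  ≥
u = 1/3, v = 1 ↦ 1  ≥
u = 2/3, v = 0 ↦ 2/3  ≥
u = 2/3, v = 1/3 ↦ 2/3  ≥
u = 2/3, v = 2/3 ↦ 2/3  ≥
u = 2/3, v = 1 ↦ 1  ≥
u = 1, v = 0 ↦ 1  ≥
u = 1, v = 1/3 ↦ 1  ≥
u = 1, v = 2/3 ↦ 1  ≥
u = 1, v = 1 ↦ 1  ≥
So 12 of the 16 assignments meet the threshold.

12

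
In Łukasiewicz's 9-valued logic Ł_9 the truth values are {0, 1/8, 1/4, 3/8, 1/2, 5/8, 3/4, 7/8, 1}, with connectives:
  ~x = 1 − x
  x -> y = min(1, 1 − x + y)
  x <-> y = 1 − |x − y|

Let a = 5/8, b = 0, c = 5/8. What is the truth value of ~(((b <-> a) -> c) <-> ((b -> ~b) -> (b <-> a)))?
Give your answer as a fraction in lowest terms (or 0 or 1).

b <-> a = 0 <-> 5/8 = 3/8
(b <-> a) -> c = 3/8 -> 5/8 = 1
~b = ~0 = 1
b -> ~b = 0 -> 1 = 1
b <-> a = 0 <-> 5/8 = 3/8
(b -> ~b) -> (b <-> a) = 1 -> 3/8 = 3/8
((b <-> a) -> c) <-> ((b -> ~b) -> (b <-> a)) = 1 <-> 3/8 = 3/8
~(((b <-> a) -> c) <-> ((b -> ~b) -> (b <-> a))) = ~3/8 = 5/8

5/8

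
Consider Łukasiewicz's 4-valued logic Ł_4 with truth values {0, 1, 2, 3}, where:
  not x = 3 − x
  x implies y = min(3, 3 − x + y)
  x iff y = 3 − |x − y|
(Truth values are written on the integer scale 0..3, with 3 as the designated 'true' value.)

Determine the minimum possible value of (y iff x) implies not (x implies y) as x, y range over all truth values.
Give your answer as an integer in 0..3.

0

Take x = 0, y = 0:
y iff x = 0 iff 0 = 3
x implies y = 0 implies 0 = 3
not (x implies y) = not 3 = 0
(y iff x) implies not (x implies y) = 3 implies 0 = 0
No assignment yields a value below 0, so this is the minimum.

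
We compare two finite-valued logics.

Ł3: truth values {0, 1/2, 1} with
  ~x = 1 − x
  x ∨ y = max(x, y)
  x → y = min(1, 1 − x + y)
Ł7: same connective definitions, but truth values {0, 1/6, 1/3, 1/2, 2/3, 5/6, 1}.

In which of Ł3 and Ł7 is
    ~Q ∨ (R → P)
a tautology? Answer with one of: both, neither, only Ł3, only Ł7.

neither

In Ł3: at P = 0, Q = 1/2, R = 1/2 the value is 1/2 — not a tautology.
In Ł7: at P = 0, Q = 1/6, R = 1/6 the value is 5/6 — not a tautology.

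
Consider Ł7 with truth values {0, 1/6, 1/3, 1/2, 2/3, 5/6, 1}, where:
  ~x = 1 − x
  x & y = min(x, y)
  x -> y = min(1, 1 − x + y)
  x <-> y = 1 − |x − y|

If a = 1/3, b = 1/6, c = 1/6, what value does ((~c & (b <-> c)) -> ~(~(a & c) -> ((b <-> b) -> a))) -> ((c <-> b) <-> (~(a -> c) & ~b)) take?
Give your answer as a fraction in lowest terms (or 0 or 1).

1/2

~c = ~1/6 = 5/6
b <-> c = 1/6 <-> 1/6 = 1
~c & (b <-> c) = 5/6 & 1 = 5/6
a & c = 1/3 & 1/6 = 1/6
~(a & c) = ~1/6 = 5/6
b <-> b = 1/6 <-> 1/6 = 1
(b <-> b) -> a = 1 -> 1/3 = 1/3
~(a & c) -> ((b <-> b) -> a) = 5/6 -> 1/3 = 1/2
~(~(a & c) -> ((b <-> b) -> a)) = ~1/2 = 1/2
(~c & (b <-> c)) -> ~(~(a & c) -> ((b <-> b) -> a)) = 5/6 -> 1/2 = 2/3
c <-> b = 1/6 <-> 1/6 = 1
a -> c = 1/3 -> 1/6 = 5/6
~(a -> c) = ~5/6 = 1/6
~b = ~1/6 = 5/6
~(a -> c) & ~b = 1/6 & 5/6 = 1/6
(c <-> b) <-> (~(a -> c) & ~b) = 1 <-> 1/6 = 1/6
((~c & (b <-> c)) -> ~(~(a & c) -> ((b <-> b) -> a))) -> ((c <-> b) <-> (~(a -> c) & ~b)) = 2/3 -> 1/6 = 1/2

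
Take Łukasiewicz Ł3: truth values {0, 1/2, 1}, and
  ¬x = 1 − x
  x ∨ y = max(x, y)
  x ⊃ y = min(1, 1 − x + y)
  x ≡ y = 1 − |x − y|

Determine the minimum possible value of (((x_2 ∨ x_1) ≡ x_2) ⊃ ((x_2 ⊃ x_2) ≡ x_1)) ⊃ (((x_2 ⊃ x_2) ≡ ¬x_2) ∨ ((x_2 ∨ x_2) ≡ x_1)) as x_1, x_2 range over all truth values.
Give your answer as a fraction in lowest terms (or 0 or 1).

1/2

Take x_1 = 1, x_2 = 1/2:
x_2 ∨ x_1 = 1/2 ∨ 1 = 1
(x_2 ∨ x_1) ≡ x_2 = 1 ≡ 1/2 = 1/2
x_2 ⊃ x_2 = 1/2 ⊃ 1/2 = 1
(x_2 ⊃ x_2) ≡ x_1 = 1 ≡ 1 = 1
((x_2 ∨ x_1) ≡ x_2) ⊃ ((x_2 ⊃ x_2) ≡ x_1) = 1/2 ⊃ 1 = 1
x_2 ⊃ x_2 = 1/2 ⊃ 1/2 = 1
¬x_2 = ¬1/2 = 1/2
(x_2 ⊃ x_2) ≡ ¬x_2 = 1 ≡ 1/2 = 1/2
x_2 ∨ x_2 = 1/2 ∨ 1/2 = 1/2
(x_2 ∨ x_2) ≡ x_1 = 1/2 ≡ 1 = 1/2
((x_2 ⊃ x_2) ≡ ¬x_2) ∨ ((x_2 ∨ x_2) ≡ x_1) = 1/2 ∨ 1/2 = 1/2
(((x_2 ∨ x_1) ≡ x_2) ⊃ ((x_2 ⊃ x_2) ≡ x_1)) ⊃ (((x_2 ⊃ x_2) ≡ ¬x_2) ∨ ((x_2 ∨ x_2) ≡ x_1)) = 1 ⊃ 1/2 = 1/2
No assignment yields a value below 1/2, so this is the minimum.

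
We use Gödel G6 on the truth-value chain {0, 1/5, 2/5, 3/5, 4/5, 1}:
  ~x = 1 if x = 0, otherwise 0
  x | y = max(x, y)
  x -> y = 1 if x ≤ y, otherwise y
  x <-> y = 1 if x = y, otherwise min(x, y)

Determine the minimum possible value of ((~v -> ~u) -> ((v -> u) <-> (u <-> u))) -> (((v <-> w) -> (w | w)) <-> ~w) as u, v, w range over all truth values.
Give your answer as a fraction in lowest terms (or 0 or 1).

0

Take u = 0, v = 0, w = 0:
~v = ~0 = 1
~u = ~0 = 1
~v -> ~u = 1 -> 1 = 1
v -> u = 0 -> 0 = 1
u <-> u = 0 <-> 0 = 1
(v -> u) <-> (u <-> u) = 1 <-> 1 = 1
(~v -> ~u) -> ((v -> u) <-> (u <-> u)) = 1 -> 1 = 1
v <-> w = 0 <-> 0 = 1
w | w = 0 | 0 = 0
(v <-> w) -> (w | w) = 1 -> 0 = 0
~w = ~0 = 1
((v <-> w) -> (w | w)) <-> ~w = 0 <-> 1 = 0
((~v -> ~u) -> ((v -> u) <-> (u <-> u))) -> (((v <-> w) -> (w | w)) <-> ~w) = 1 -> 0 = 0
No assignment yields a value below 0, so this is the minimum.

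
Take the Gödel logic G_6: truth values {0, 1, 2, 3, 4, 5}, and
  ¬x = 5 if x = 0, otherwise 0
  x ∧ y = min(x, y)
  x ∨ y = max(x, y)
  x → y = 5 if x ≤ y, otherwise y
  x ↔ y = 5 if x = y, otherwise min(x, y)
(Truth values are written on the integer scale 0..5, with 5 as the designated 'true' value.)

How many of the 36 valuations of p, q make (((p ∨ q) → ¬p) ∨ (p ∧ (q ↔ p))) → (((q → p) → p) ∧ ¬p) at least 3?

value 5: 10 assignments (counts)
value 0: 26 assignments
So 10 of the 36 assignments meet the threshold.

10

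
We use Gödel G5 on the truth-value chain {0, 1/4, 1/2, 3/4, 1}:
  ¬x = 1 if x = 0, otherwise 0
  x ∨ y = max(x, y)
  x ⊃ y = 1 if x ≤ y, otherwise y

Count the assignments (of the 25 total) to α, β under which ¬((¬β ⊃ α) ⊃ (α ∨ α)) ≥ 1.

4

value 1: 4 assignments (counts)
value 0: 21 assignments
So 4 of the 25 assignments meet the threshold.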